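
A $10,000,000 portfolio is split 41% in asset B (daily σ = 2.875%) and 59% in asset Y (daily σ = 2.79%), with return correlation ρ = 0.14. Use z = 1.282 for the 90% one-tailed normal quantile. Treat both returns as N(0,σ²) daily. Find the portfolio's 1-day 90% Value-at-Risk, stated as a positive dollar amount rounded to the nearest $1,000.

$276,000

σ_p² = 0.41²·2.875² + 0.59²·2.79² + 2·0.14·0.41·0.59·2.875·2.79 = 4.6424 (%²).
σ_p = √4.6424 = 2.155%.
VaR = 1.282 × 2.155% = 2.763%; on $10,000,000 that is $276,300.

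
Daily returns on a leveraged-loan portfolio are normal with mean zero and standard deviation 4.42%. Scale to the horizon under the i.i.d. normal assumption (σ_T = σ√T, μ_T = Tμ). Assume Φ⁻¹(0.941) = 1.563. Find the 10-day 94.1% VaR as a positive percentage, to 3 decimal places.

21.846%

σ_{10d} = 4.42% × √10 = 13.977%.
VaR = 1.563 × 13.977% = 21.846%.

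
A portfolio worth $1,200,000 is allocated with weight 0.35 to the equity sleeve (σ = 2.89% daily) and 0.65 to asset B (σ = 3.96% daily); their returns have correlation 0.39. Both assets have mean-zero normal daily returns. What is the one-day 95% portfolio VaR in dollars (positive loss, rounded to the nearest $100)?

$61,400

σ_p² = 0.35²·2.89² + 0.65²·3.96² + 2·0.39·0.35·0.65·2.89·3.96 = 9.6794 (%²).
σ_p = √9.6794 = 3.111%.
At 95%, z = 1.645.
VaR = 1.645 × 3.111% = 5.118%; on $1,200,000 that is $61,416.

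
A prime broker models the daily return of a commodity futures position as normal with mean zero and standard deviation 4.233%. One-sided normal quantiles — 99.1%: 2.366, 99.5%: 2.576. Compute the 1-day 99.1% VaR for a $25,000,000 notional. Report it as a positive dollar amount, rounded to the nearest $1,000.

$2,504,000

VaR = z·σ = 2.366 × 4.233% = 10.015%.
On $25,000,000: 0.10015 × $25,000,000 = $2,503,750.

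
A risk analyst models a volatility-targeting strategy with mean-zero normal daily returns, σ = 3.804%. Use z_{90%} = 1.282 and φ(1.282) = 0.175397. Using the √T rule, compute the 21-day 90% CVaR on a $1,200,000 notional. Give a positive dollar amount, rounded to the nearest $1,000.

σ_{21d} = 3.804% × √21 = 17.432%.
ES multiplier = φ(z)/(1−α) = 0.175397/0.1 = 1.754.
ES = 17.432% × 1.754 = 30.576%; on $1,200,000: $366,912.

$367,000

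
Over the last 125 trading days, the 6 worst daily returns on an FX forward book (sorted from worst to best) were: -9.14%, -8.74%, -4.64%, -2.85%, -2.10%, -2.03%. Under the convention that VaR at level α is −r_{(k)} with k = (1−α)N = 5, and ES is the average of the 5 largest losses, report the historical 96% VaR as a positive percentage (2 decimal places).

2.10%

k = 5; the 5th lowest return is -2.10%, so VaR = 2.10%.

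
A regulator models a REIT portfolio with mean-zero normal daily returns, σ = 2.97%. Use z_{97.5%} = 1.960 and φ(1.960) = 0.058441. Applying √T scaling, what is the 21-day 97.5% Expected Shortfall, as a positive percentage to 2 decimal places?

σ_{21d} = 2.97% × √21 = 13.610%.
ES multiplier = φ(z)/(1−α) = 0.058441/0.025 = 2.338.
ES = 13.610% × 2.338 = 31.820%.

31.82%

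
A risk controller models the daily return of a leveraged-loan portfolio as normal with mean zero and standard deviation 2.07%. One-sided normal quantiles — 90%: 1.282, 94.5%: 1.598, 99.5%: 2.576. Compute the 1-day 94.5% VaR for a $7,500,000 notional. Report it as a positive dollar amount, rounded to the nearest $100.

VaR = z·σ = 1.598 × 2.07% = 3.308%.
On $7,500,000: 0.03308 × $7,500,000 = $248,100.

$248,100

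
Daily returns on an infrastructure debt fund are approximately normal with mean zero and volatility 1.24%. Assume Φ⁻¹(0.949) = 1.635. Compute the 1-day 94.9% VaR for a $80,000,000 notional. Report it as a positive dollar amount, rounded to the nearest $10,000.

$1,620,000

VaR = z·σ = 1.635 × 1.24% = 2.027%.
On $80,000,000: 0.02027 × $80,000,000 = $1,621,600.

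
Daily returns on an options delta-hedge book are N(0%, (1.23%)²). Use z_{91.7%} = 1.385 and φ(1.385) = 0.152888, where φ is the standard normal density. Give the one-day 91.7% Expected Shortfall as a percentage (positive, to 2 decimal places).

Tail multiplier: φ(z)/(1−α) = 0.152888 / 0.083 = 1.842.
ES = 1.23% × 1.842 = 2.266%.

2.27%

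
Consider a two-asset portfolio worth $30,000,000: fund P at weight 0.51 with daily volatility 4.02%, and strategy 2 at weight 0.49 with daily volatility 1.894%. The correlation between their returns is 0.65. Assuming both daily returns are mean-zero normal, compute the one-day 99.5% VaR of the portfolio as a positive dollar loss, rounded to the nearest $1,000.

$2,122,000

σ_p² = 0.51²·4.02² + 0.49²·1.894² + 2·0.65·0.51·0.49·4.02·1.894 = 7.5381 (%²).
σ_p = √7.5381 = 2.746%.
At 99.5%, z = 2.576.
VaR = 2.576 × 2.746% = 7.074%; on $30,000,000 that is $2,122,200.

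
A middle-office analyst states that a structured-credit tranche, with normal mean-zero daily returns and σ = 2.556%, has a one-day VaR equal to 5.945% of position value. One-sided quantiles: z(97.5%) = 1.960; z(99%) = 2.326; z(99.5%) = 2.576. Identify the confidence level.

Implied z = VaR/σ = 5.945 / 2.556 = 2.326.
This matches z(99%) = 2.326.

99%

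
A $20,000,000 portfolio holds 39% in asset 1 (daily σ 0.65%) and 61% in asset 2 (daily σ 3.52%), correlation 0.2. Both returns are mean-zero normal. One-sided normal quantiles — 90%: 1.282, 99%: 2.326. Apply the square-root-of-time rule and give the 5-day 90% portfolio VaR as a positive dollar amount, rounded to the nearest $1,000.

σ_p = √(0.39²·0.65² + 0.61²·3.52² + 2·0.2·0.39·0.61·0.65·3.52) = 2.212%.
σ_{5d} = 2.212% × √5 = 4.946%.
VaR = 1.282 × 4.946% = 6.341%; on $20,000,000 that is $1,268,200.

$1,268,000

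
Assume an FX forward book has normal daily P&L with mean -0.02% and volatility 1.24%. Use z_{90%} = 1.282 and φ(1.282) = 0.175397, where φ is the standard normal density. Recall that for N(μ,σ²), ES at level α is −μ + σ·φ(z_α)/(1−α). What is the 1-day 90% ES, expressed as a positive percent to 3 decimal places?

Tail multiplier: φ(z)/(1−α) = 0.175397 / 0.1 = 1.754.
ES = −(-0.02%) + 1.24% × 1.754 = 2.195%.

2.195%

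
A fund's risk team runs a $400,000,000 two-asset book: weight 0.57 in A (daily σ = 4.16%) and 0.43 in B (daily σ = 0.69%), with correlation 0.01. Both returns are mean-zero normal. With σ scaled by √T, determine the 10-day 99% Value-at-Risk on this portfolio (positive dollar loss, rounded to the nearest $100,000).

σ_p = √(0.57²·4.16² + 0.43²·0.69² + 2·0.01·0.57·0.43·4.16·0.69) = 2.393%.
σ_{10d} = 2.393% × √10 = 7.567%.
z(99%) = 2.326.
VaR = 2.326 × 7.567% = 17.601%; on $400,000,000 that is $70,404,000.

$70,400,000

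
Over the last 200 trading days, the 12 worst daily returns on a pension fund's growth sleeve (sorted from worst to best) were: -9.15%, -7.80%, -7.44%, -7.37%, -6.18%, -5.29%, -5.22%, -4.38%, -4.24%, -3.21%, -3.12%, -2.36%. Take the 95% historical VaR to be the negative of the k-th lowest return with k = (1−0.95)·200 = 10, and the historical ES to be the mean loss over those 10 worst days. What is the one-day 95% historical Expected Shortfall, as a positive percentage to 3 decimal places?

The 10 worst returns sum to -60.28%.
ES = −(-60.28%) / 10 = 6.028%.

6.028%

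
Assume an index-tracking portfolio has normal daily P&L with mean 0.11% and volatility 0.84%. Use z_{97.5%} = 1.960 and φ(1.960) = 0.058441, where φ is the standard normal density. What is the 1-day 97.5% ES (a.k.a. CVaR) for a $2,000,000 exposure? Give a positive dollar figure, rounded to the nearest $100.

$37,100

Tail multiplier: φ(z)/(1−α) = 0.058441 / 0.025 = 2.338.
ES = −(0.11%) + 0.84% × 2.338 = 1.854%.
On $2,000,000: 0.01854 × $2,000,000 = $37,080.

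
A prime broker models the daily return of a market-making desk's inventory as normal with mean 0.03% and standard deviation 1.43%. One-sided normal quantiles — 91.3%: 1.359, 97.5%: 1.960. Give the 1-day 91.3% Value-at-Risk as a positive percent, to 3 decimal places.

1.913%

VaR = −μ + z·σ = −(0.03%) + 1.359 × 1.43% = 1.913%.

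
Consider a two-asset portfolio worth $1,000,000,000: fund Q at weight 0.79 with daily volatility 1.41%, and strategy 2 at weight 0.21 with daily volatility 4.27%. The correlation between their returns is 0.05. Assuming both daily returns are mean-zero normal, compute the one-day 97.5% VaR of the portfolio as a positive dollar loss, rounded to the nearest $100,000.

σ_p² = 0.79²·1.41² + 0.21²·4.27² + 2·0.05·0.79·0.21·1.41·4.27 = 2.1447 (%²).
σ_p = √2.1447 = 1.464%.
At 97.5%, z = 1.960.
VaR = 1.960 × 1.464% = 2.869%; on $1,000,000,000 that is $28,690,000.

$28,700,000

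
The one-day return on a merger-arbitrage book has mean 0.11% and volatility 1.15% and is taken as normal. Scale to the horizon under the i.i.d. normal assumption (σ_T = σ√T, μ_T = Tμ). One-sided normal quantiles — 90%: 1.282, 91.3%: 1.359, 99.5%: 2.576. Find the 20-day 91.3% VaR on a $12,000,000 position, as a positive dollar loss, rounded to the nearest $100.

$574,700

σ_{20d} = 1.15% × √20 = 5.143%; μ_{20d} = 20 × 0.11% = 2.200%.
VaR = −(2.200%) + 1.359 × 5.143% = 4.789%.
On $12,000,000: 0.04789 × $12,000,000 = $574,680.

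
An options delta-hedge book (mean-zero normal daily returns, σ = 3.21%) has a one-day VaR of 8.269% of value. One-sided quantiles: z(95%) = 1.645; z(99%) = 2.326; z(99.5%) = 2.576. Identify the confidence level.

Implied z = VaR/σ = 8.269 / 3.21 = 2.576.
This matches z(99.5%) = 2.576.

99.5%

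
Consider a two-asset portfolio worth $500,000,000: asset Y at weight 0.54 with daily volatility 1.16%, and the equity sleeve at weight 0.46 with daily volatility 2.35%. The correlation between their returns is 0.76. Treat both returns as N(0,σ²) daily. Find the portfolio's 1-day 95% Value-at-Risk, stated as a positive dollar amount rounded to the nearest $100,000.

$13,200,000

σ_p² = 0.54²·1.16² + 0.46²·2.35² + 2·0.76·0.54·0.46·1.16·2.35 = 2.5902 (%²).
σ_p = √2.5902 = 1.609%.
At 95%, z = 1.645.
VaR = 1.645 × 1.609% = 2.647%; on $500,000,000 that is $13,235,000.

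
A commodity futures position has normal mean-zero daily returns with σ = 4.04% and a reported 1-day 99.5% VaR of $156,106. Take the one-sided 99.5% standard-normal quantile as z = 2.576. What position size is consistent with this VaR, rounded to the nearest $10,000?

VaR as a fraction of value: z·σ = 2.576 × 4.04% = 10.407%.
Position = $156,106 / 0.10407 = $1,500,004.

$1,500,000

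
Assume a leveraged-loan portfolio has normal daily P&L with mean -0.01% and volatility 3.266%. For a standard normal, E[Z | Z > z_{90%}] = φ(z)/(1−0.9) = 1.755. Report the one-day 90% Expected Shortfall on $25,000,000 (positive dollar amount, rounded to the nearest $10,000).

$1,440,000

ES = −(-0.01%) + 3.266% × 1.755 = 5.742%.
On $25,000,000: 0.05742 × $25,000,000 = $1,435,500.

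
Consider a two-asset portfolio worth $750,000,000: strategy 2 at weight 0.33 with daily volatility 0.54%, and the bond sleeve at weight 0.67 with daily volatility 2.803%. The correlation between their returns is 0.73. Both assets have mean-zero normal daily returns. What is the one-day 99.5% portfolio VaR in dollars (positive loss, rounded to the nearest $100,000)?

$38,900,000

σ_p² = 0.33²·0.54² + 0.67²·2.803² + 2·0.73·0.33·0.67·0.54·2.803 = 4.0473 (%²).
σ_p = √4.0473 = 2.012%.
At 99.5%, z = 2.576.
VaR = 2.576 × 2.012% = 5.183%; on $750,000,000 that is $38,872,500.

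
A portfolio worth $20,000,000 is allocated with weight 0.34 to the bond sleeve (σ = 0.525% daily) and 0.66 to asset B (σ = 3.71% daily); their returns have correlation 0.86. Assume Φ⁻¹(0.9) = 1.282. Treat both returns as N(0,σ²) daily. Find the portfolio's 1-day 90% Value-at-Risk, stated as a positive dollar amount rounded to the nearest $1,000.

$668,000

σ_p² = 0.34²·0.525² + 0.66²·3.71² + 2·0.86·0.34·0.66·0.525·3.71 = 6.7793 (%²).
σ_p = √6.7793 = 2.604%.
VaR = 1.282 × 2.604% = 3.338%; on $20,000,000 that is $667,600.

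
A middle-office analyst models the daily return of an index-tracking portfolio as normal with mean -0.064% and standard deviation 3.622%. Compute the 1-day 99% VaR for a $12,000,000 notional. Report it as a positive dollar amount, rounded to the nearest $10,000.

$1,020,000

At 99% one-sided, z = 2.326.
VaR = −μ + z·σ = −(-0.064%) + 2.326 × 3.622% = 8.489%.
On $12,000,000: 0.08489 × $12,000,000 = $1,018,680.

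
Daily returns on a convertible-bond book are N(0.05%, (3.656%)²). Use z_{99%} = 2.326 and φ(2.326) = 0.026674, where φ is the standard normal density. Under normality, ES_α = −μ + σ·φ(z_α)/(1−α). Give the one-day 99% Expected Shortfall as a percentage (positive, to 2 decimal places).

9.70%

Tail multiplier: φ(z)/(1−α) = 0.026674 / 0.01 = 2.667.
ES = −(0.05%) + 3.656% × 2.667 = 9.701%.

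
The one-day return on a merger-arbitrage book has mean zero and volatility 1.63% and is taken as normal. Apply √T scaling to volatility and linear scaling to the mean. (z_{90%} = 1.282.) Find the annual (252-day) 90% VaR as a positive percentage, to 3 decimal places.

33.172%

σ_{252d} = 1.63% × √252 = 25.875%.
VaR = 1.282 × 25.875% = 33.172%.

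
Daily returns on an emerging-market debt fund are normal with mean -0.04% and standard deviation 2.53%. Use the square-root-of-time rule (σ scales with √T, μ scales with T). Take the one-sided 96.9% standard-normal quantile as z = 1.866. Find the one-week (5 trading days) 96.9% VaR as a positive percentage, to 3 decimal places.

σ_{5d} = 2.53% × √5 = 5.657%; μ_{5d} = 5 × -0.04% = -0.200%.
VaR = −(-0.200%) + 1.866 × 5.657% = 10.756%.

10.756%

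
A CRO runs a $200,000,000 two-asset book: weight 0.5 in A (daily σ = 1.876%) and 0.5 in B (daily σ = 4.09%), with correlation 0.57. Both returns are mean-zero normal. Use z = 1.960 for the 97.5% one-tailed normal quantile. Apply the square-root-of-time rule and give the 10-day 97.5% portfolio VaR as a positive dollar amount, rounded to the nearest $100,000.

$33,400,000

σ_p = √(0.5²·1.876² + 0.5²·4.09² + 2·0.57·0.5·0.5·1.876·4.09) = 2.692%.
σ_{10d} = 2.692% × √10 = 8.513%.
VaR = 1.960 × 8.513% = 16.685%; on $200,000,000 that is $33,370,000.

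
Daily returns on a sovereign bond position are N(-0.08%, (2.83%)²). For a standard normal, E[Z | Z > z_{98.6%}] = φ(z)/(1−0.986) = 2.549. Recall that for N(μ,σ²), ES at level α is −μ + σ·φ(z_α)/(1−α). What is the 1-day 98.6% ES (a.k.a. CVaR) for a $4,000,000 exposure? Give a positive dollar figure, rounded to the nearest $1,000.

$292,000

ES = −(-0.08%) + 2.83% × 2.549 = 7.294%.
On $4,000,000: 0.07294 × $4,000,000 = $291,760.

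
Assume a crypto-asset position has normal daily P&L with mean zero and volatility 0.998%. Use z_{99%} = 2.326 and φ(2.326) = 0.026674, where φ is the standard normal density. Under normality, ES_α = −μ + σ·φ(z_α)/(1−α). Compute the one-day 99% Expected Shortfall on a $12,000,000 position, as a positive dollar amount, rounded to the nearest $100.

$319,400

Tail multiplier: φ(z)/(1−α) = 0.026674 / 0.01 = 2.667.
ES = 0.998% × 2.667 = 2.662%.
On $12,000,000: 0.02662 × $12,000,000 = $319,440.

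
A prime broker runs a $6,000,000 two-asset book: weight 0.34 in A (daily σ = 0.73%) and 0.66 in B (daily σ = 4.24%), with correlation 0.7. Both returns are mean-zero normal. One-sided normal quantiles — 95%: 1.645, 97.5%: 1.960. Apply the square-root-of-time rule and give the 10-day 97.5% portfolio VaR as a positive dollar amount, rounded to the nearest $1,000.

σ_p = √(0.34²·0.73² + 0.66²·4.24² + 2·0.7·0.34·0.66·0.73·4.24) = 2.977%.
σ_{10d} = 2.977% × √10 = 9.414%.
VaR = 1.960 × 9.414% = 18.451%; on $6,000,000 that is $1,107,060.

$1,107,000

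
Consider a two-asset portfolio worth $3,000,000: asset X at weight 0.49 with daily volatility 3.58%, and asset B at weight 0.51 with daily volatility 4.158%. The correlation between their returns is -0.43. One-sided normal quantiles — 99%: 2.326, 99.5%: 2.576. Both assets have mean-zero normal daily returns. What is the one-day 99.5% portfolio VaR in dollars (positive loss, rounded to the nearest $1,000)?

σ_p² = 0.49²·3.58² + 0.51²·4.158² + 2·-0.43·0.49·0.51·3.58·4.158 = 4.3749 (%²).
σ_p = √4.3749 = 2.092%.
VaR = 2.576 × 2.092% = 5.389%; on $3,000,000 that is $161,670.

$162,000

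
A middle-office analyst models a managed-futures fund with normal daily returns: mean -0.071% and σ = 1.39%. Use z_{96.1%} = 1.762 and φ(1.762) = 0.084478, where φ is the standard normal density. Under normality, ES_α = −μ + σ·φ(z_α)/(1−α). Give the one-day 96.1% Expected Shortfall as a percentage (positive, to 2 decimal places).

3.08%

Tail multiplier: φ(z)/(1−α) = 0.084478 / 0.039 = 2.166.
ES = −(-0.071%) + 1.39% × 2.166 = 3.082%.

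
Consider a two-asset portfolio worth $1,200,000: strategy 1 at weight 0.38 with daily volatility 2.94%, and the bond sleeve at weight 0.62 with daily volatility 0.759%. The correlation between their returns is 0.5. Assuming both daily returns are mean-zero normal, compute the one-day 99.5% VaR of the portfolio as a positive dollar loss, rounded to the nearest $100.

σ_p² = 0.38²·2.94² + 0.62²·0.759² + 2·0.5·0.38·0.62·2.94·0.759 = 1.9953 (%²).
σ_p = √1.9953 = 1.413%.
At 99.5%, z = 2.576.
VaR = 2.576 × 1.413% = 3.640%; on $1,200,000 that is $43,680.

$43,700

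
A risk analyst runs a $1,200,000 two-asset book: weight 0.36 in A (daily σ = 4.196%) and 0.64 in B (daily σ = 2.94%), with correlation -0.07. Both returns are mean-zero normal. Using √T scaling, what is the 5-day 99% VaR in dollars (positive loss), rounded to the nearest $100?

$145,400

σ_p = √(0.36²·4.196² + 0.64²·2.94² + 2·-0.07·0.36·0.64·4.196·2.94) = 2.329%.
σ_{5d} = 2.329% × √5 = 5.208%.
z(99%) = 2.326.
VaR = 2.326 × 5.208% = 12.114%; on $1,200,000 that is $145,368.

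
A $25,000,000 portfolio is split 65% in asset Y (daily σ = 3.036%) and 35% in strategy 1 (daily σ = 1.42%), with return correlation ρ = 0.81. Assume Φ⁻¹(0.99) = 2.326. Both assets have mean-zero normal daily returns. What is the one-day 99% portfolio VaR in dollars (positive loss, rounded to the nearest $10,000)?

σ_p² = 0.65²·3.036² + 0.35²·1.42² + 2·0.81·0.65·0.35·3.036·1.42 = 5.7302 (%²).
σ_p = √5.7302 = 2.394%.
VaR = 2.326 × 2.394% = 5.568%; on $25,000,000 that is $1,392,000.

$1,390,000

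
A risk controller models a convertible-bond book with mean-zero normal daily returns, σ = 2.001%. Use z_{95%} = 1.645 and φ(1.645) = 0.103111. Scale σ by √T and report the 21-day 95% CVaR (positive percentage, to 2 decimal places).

σ_{21d} = 2.001% × √21 = 9.170%.
ES multiplier = φ(z)/(1−α) = 0.103111/0.05 = 2.062.
ES = 9.170% × 2.062 = 18.909%.

18.91%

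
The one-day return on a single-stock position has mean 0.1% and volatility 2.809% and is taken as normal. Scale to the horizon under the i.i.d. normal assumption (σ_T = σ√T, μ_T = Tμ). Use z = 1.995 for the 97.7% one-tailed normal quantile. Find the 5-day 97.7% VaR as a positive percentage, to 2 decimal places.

σ_{5d} = 2.809% × √5 = 6.281%; μ_{5d} = 5 × 0.1% = 0.500%.
VaR = −(0.500%) + 1.995 × 6.281% = 12.031%.

12.03%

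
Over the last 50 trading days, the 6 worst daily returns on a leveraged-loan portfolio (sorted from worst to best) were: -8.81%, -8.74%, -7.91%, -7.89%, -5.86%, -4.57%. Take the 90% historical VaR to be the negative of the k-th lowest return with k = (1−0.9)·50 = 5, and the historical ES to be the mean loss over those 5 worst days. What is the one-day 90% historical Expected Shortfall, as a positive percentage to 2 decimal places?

7.84%

The 5 worst returns sum to -39.21%.
ES = −(-39.21%) / 5 = 7.842% ≈ 7.84%.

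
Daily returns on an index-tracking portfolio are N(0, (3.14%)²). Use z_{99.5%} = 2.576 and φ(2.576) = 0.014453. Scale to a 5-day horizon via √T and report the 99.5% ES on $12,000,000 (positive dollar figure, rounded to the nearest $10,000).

$2,440,000

σ_{5d} = 3.14% × √5 = 7.021%.
ES multiplier = φ(z)/(1−α) = 0.014453/0.005 = 2.891.
ES = 7.021% × 2.891 = 20.298%; on $12,000,000: $2,435,760.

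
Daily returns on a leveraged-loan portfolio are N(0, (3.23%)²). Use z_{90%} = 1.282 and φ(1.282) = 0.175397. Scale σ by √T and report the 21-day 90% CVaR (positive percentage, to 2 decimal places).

25.96%

σ_{21d} = 3.23% × √21 = 14.802%.
ES multiplier = φ(z)/(1−α) = 0.175397/0.1 = 1.754.
ES = 14.802% × 1.754 = 25.963%.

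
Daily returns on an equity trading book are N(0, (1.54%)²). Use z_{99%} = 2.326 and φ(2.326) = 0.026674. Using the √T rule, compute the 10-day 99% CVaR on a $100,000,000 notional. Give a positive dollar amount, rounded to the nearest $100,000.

σ_{10d} = 1.54% × √10 = 4.870%.
ES multiplier = φ(z)/(1−α) = 0.026674/0.01 = 2.667.
ES = 4.870% × 2.667 = 12.988%; on $100,000,000: $12,988,000.

$13,000,000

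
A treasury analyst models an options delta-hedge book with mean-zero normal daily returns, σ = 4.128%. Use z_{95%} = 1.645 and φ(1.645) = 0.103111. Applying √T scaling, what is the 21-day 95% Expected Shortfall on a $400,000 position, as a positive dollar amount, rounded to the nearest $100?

$156,000

σ_{21d} = 4.128% × √21 = 18.917%.
ES multiplier = φ(z)/(1−α) = 0.103111/0.05 = 2.062.
ES = 18.917% × 2.062 = 39.007%; on $400,000: $156,028.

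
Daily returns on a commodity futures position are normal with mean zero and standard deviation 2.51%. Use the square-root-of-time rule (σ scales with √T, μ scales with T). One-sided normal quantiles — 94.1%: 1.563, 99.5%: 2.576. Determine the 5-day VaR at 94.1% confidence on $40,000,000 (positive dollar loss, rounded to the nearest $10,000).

$3,510,000

σ_{5d} = 2.51% × √5 = 5.613%.
VaR = 1.563 × 5.613% = 8.773%.
On $40,000,000: 0.08773 × $40,000,000 = $3,509,200.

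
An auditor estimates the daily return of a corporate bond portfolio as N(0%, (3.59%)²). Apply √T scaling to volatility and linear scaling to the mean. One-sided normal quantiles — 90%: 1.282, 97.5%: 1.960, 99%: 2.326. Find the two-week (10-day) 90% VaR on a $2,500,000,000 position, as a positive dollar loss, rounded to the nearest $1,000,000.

$364,000,000

σ_{10d} = 3.59% × √10 = 11.353%.
VaR = 1.282 × 11.353% = 14.555%.
On $2,500,000,000: 0.14555 × $2,500,000,000 = $363,875,000.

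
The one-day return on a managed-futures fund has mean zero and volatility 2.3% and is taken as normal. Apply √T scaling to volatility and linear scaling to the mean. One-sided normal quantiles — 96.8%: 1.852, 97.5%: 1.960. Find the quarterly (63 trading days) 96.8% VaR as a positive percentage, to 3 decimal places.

33.810%

σ_{63d} = 2.3% × √63 = 18.256%.
VaR = 1.852 × 18.256% = 33.810%.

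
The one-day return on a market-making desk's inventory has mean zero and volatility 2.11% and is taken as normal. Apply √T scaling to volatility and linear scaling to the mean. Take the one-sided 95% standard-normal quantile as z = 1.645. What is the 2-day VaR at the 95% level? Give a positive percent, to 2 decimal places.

σ_{2d} = 2.11% × √2 = 2.984%.
VaR = 1.645 × 2.984% = 4.909%.

4.91%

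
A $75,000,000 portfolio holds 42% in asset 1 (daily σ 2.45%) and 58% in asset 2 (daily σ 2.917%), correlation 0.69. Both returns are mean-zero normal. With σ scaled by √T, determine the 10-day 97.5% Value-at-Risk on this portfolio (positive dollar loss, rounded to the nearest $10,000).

σ_p = √(0.42²·2.45² + 0.58²·2.917² + 2·0.69·0.42·0.58·2.45·2.917) = 2.515%.
σ_{10d} = 2.515% × √10 = 7.953%.
z(97.5%) = 1.960.
VaR = 1.960 × 7.953% = 15.588%; on $75,000,000 that is $11,691,000.

$11,690,000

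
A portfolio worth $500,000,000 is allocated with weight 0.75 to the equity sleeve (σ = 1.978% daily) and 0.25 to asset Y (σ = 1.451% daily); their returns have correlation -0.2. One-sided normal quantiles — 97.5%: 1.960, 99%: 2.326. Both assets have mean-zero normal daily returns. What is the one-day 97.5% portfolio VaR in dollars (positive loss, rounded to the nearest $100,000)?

$14,300,000

σ_p² = 0.75²·1.978² + 0.25²·1.451² + 2·-0.2·0.75·0.25·1.978·1.451 = 2.1171 (%²).
σ_p = √2.1171 = 1.455%.
VaR = 1.960 × 1.455% = 2.852%; on $500,000,000 that is $14,260,000.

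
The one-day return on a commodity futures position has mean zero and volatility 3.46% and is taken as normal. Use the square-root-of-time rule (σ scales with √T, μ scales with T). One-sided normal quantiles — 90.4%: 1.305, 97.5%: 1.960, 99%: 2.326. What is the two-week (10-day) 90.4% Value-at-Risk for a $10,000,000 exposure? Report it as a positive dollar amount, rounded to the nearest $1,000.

σ_{10d} = 3.46% × √10 = 10.941%.
VaR = 1.305 × 10.941% = 14.278%.
On $10,000,000: 0.14278 × $10,000,000 = $1,427,800.

$1,428,000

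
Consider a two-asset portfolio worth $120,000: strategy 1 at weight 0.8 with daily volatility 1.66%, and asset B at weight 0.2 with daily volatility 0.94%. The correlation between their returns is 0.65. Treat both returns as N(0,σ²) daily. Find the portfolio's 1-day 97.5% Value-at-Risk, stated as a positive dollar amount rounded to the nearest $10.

σ_p² = 0.8²·1.66² + 0.2²·0.94² + 2·0.65·0.8·0.2·1.66·0.94 = 2.1235 (%²).
σ_p = √2.1235 = 1.457%.
At 97.5%, z = 1.960.
VaR = 1.960 × 1.457% = 2.856%; on $120,000 that is $3,427.

$3,430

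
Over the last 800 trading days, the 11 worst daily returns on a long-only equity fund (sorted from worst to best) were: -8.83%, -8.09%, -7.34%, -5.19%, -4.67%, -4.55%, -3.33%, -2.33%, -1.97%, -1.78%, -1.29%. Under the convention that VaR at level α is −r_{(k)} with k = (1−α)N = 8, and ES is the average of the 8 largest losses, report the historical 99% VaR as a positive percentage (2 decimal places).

2.33%

k = 8; the 8th lowest return is -2.33%, so VaR = 2.33%.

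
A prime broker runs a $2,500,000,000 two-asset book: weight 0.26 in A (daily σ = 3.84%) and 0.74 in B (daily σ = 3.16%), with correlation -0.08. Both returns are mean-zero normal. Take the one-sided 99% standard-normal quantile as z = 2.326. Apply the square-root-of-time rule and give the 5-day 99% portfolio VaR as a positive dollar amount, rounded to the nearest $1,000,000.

$321,000,000

σ_p = √(0.26²·3.84² + 0.74²·3.16² + 2·-0.08·0.26·0.74·3.84·3.16) = 2.468%.
σ_{5d} = 2.468% × √5 = 5.519%.
VaR = 2.326 × 5.519% = 12.837%; on $2,500,000,000 that is $320,925,000.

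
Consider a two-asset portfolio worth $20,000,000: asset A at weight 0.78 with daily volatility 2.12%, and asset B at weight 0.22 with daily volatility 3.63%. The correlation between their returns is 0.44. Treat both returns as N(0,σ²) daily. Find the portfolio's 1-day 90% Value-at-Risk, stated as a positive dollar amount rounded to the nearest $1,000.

σ_p² = 0.78²·2.12² + 0.22²·3.63² + 2·0.44·0.78·0.22·2.12·3.63 = 4.5343 (%²).
σ_p = √4.5343 = 2.129%.
At 90%, z = 1.282.
VaR = 1.282 × 2.129% = 2.729%; on $20,000,000 that is $545,800.

$546,000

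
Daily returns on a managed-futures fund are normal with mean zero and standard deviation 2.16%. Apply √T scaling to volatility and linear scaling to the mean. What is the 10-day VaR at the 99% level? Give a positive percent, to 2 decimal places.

At 99%, z = 2.326.
σ_{10d} = 2.16% × √10 = 6.831%.
VaR = 2.326 × 6.831% = 15.889%.

15.89%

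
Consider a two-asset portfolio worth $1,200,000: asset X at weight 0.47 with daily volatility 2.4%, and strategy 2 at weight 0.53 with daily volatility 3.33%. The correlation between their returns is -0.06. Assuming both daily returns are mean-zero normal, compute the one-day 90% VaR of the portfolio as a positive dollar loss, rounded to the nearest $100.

$31,300

σ_p² = 0.47²·2.4² + 0.53²·3.33² + 2·-0.06·0.47·0.53·2.4·3.33 = 4.1484 (%²).
σ_p = √4.1484 = 2.037%.
At 90%, z = 1.282.
VaR = 1.282 × 2.037% = 2.611%; on $1,200,000 that is $31,332.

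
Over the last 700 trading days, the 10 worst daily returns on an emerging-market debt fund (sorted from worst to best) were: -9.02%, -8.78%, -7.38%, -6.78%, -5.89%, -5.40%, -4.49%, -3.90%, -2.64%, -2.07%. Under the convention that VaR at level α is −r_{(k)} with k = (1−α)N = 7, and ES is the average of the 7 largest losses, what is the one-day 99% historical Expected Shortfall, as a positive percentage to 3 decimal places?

6.820%

The 7 worst returns sum to -47.74%.
ES = −(-47.74%) / 7 = 6.82% ≈ 6.820%.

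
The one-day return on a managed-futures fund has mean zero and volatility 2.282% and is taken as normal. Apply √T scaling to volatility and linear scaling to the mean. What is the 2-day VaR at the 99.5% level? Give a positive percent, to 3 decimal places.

At 99.5%, z = 2.576.
σ_{2d} = 2.282% × √2 = 3.227%.
VaR = 2.576 × 3.227% = 8.313%.

8.313%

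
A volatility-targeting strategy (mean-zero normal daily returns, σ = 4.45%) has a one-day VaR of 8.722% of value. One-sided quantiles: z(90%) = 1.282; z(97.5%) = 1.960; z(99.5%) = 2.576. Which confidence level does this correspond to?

97.5%

Implied z = VaR/σ = 8.722 / 4.45 = 1.960.
This matches z(97.5%) = 1.960.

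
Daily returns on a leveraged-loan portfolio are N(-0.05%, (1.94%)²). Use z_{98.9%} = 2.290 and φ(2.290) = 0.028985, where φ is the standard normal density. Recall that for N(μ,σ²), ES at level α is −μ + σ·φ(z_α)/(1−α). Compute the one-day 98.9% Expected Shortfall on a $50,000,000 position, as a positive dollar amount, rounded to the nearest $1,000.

Tail multiplier: φ(z)/(1−α) = 0.028985 / 0.011 = 2.635.
ES = −(-0.05%) + 1.94% × 2.635 = 5.162%.
On $50,000,000: 0.05162 × $50,000,000 = $2,581,000.

$2,581,000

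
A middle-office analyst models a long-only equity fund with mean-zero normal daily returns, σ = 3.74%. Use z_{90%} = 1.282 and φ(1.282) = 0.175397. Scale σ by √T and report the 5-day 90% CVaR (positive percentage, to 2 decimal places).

14.67%

σ_{5d} = 3.74% × √5 = 8.363%.
ES multiplier = φ(z)/(1−α) = 0.175397/0.1 = 1.754.
ES = 8.363% × 1.754 = 14.669%.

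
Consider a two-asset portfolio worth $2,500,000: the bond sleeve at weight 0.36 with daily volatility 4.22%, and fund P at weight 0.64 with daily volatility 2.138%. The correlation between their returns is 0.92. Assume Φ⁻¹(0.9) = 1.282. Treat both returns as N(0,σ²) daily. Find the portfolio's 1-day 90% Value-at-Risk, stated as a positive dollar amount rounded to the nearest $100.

$90,700

σ_p² = 0.36²·4.22² + 0.64²·2.138² + 2·0.92·0.36·0.64·4.22·2.138 = 8.0052 (%²).
σ_p = √8.0052 = 2.829%.
VaR = 1.282 × 2.829% = 3.627%; on $2,500,000 that is $90,675.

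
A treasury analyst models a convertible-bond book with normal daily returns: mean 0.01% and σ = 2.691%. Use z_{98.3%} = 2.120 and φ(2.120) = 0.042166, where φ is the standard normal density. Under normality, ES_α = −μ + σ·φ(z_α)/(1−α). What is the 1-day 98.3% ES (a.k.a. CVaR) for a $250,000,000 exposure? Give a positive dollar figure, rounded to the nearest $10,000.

$16,660,000

Tail multiplier: φ(z)/(1−α) = 0.042166 / 0.017 = 2.480.
ES = −(0.01%) + 2.691% × 2.480 = 6.664%.
On $250,000,000: 0.06664 × $250,000,000 = $16,660,000.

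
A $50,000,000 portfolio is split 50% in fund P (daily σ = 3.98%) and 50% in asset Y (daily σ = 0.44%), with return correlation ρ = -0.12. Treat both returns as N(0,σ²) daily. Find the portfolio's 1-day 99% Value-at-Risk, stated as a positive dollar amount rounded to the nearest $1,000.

σ_p² = 0.5²·3.98² + 0.5²·0.44² + 2·-0.12·0.5·0.5·3.98·0.44 = 3.9034 (%²).
σ_p = √3.9034 = 1.976%.
At 99%, z = 2.326.
VaR = 2.326 × 1.976% = 4.596%; on $50,000,000 that is $2,298,000.

$2,298,000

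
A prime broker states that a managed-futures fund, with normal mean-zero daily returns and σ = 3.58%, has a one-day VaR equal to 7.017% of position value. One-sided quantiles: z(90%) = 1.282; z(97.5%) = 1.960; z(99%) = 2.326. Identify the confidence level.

Implied z = VaR/σ = 7.017 / 3.58 = 1.960.
This matches z(97.5%) = 1.960.

97.5%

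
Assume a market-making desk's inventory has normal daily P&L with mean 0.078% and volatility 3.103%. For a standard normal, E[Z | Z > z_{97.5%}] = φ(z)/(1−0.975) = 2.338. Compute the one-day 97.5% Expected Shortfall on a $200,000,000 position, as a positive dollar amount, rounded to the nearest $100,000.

$14,400,000

ES = −(0.078%) + 3.103% × 2.338 = 7.177%.
On $200,000,000: 0.07177 × $200,000,000 = $14,354,000.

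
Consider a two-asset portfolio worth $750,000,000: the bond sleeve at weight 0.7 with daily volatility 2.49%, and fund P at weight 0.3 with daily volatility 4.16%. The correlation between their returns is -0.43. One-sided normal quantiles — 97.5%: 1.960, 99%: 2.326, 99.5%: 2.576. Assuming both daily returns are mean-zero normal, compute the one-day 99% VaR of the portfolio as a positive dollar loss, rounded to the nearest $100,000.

σ_p² = 0.7²·2.49² + 0.3²·4.16² + 2·-0.43·0.7·0.3·2.49·4.16 = 2.7248 (%²).
σ_p = √2.7248 = 1.651%.
VaR = 2.326 × 1.651% = 3.840%; on $750,000,000 that is $28,800,000.

$28,800,000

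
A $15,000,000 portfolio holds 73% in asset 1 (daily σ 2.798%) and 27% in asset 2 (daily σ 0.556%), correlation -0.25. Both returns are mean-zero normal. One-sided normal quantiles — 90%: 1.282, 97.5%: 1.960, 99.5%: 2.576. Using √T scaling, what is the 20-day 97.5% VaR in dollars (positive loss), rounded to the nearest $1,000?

$2,643,000

σ_p = √(0.73²·2.798² + 0.27²·0.556² + 2·-0.25·0.73·0.27·2.798·0.556) = 2.010%.
σ_{20d} = 2.010% × √20 = 8.989%.
VaR = 1.960 × 8.989% = 17.618%; on $15,000,000 that is $2,642,700.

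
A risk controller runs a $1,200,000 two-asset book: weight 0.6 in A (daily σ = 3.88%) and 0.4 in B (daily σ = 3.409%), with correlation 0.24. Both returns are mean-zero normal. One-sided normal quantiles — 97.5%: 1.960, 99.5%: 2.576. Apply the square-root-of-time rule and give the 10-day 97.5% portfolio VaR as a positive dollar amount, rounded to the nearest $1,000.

σ_p = √(0.6²·3.88² + 0.4²·3.409² + 2·0.24·0.6·0.4·3.88·3.409) = 2.967%.
σ_{10d} = 2.967% × √10 = 9.382%.
VaR = 1.960 × 9.382% = 18.389%; on $1,200,000 that is $220,668.

$221,000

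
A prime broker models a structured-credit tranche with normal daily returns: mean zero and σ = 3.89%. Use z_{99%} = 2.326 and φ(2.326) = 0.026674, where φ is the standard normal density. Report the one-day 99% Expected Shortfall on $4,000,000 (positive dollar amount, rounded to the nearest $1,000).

$415,000

Tail multiplier: φ(z)/(1−α) = 0.026674 / 0.01 = 2.667.
ES = 3.89% × 2.667 = 10.375%.
On $4,000,000: 0.10375 × $4,000,000 = $415,000.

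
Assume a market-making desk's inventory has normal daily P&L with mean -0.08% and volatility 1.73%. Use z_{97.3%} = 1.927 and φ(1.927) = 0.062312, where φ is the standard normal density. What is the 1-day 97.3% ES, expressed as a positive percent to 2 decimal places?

4.07%

Tail multiplier: φ(z)/(1−α) = 0.062312 / 0.027 = 2.308.
ES = −(-0.08%) + 1.73% × 2.308 = 4.073%.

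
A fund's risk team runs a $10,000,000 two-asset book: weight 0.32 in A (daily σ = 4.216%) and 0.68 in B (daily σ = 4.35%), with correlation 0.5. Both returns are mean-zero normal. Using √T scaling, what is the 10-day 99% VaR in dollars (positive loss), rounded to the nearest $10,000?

σ_p = √(0.32²·4.216² + 0.68²·4.35² + 2·0.5·0.32·0.68·4.216·4.35) = 3.816%.
σ_{10d} = 3.816% × √10 = 12.067%.
z(99%) = 2.326.
VaR = 2.326 × 12.067% = 28.068%; on $10,000,000 that is $2,806,800.

$2,810,000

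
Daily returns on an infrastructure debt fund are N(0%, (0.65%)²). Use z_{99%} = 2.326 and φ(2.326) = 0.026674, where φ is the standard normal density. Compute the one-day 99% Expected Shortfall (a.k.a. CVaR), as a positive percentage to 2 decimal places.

1.73%

Tail multiplier: φ(z)/(1−α) = 0.026674 / 0.01 = 2.667.
ES = 0.65% × 2.667 = 1.734%.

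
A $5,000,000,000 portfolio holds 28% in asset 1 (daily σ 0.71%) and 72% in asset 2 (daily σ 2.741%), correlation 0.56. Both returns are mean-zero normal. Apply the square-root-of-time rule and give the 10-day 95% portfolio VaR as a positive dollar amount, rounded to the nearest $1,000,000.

$544,000,000

σ_p = √(0.28²·0.71² + 0.72²·2.741² + 2·0.56·0.28·0.72·0.71·2.741) = 2.091%.
σ_{10d} = 2.091% × √10 = 6.612%.
z(95%) = 1.645.
VaR = 1.645 × 6.612% = 10.877%; on $5,000,000,000 that is $543,850,000.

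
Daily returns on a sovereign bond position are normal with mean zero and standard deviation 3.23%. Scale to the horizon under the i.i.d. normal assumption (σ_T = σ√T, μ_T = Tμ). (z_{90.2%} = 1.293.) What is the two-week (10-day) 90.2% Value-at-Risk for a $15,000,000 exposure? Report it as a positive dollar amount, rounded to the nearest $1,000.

$1,981,000

σ_{10d} = 3.23% × √10 = 10.214%.
VaR = 1.293 × 10.214% = 13.207%.
On $15,000,000: 0.13207 × $15,000,000 = $1,981,050.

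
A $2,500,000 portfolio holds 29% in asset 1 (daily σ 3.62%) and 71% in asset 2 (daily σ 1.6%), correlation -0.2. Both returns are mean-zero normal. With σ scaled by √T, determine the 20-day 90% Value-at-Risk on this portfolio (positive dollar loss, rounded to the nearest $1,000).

σ_p = √(0.29²·3.62² + 0.71²·1.6² + 2·-0.2·0.29·0.71·3.62·1.6) = 1.384%.
σ_{20d} = 1.384% × √20 = 6.189%.
z(90%) = 1.282.
VaR = 1.282 × 6.189% = 7.934%; on $2,500,000 that is $198,350.

$198,000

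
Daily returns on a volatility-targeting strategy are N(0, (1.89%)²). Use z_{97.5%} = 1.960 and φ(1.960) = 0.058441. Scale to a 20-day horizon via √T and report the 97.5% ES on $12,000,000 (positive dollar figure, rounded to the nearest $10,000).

$2,370,000

σ_{20d} = 1.89% × √20 = 8.452%.
ES multiplier = φ(z)/(1−α) = 0.058441/0.025 = 2.338.
ES = 8.452% × 2.338 = 19.761%; on $12,000,000: $2,371,320.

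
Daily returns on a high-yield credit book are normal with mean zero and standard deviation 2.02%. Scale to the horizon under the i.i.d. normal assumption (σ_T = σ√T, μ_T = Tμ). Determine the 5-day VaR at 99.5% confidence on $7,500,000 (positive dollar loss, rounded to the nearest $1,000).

At 99.5%, z = 2.576.
σ_{5d} = 2.02% × √5 = 4.517%.
VaR = 2.576 × 4.517% = 11.636%.
On $7,500,000: 0.11636 × $7,500,000 = $872,700.

$873,000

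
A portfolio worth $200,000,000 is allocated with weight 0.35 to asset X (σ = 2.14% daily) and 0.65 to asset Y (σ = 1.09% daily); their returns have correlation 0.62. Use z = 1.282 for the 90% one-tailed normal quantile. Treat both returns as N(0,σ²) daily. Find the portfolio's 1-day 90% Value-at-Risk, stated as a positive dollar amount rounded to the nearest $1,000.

$3,364,000

σ_p² = 0.35²·2.14² + 0.65²·1.09² + 2·0.62·0.35·0.65·2.14·1.09 = 1.7210 (%²).
σ_p = √1.7210 = 1.312%.
VaR = 1.282 × 1.312% = 1.682%; on $200,000,000 that is $3,364,000.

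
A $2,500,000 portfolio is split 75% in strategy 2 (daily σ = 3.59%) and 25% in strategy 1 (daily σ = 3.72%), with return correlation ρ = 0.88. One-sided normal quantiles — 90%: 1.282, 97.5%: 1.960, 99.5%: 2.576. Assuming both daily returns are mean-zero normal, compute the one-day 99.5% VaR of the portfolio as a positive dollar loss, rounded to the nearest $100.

$227,900

σ_p² = 0.75²·3.59² + 0.25²·3.72² + 2·0.88·0.75·0.25·3.59·3.72 = 12.5215 (%²).
σ_p = √12.5215 = 3.539%.
VaR = 2.576 × 3.539% = 9.116%; on $2,500,000 that is $227,900.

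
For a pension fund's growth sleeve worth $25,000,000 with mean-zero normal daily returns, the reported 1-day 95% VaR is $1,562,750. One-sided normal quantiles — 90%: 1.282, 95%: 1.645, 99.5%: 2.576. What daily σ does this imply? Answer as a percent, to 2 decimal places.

VaR as a fraction: $1,562,750 / $25,000,000 = 6.251%.
σ = VaR / z = 6.251% / 1.645 = 3.800%.

3.80%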